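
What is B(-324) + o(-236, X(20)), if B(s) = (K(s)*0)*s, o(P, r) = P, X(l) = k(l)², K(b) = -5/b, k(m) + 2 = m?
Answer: -236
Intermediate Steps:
k(m) = -2 + m
X(l) = (-2 + l)²
B(s) = 0 (B(s) = (-5/s*0)*s = 0*s = 0)
B(-324) + o(-236, X(20)) = 0 - 236 = -236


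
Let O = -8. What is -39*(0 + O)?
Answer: 312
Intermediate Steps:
-39*(0 + O) = -39*(0 - 8) = -39*(-8) = 312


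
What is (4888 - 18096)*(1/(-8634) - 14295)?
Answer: 815085696724/4317 ≈ 1.8881e+8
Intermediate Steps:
(4888 - 18096)*(1/(-8634) - 14295) = -13208*(-1/8634 - 14295) = -13208*(-123423031/8634) = 815085696724/4317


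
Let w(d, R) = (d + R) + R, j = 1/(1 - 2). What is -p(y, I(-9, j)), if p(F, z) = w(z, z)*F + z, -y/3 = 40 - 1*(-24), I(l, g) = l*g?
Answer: 5175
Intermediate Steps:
j = -1 (j = 1/(-1) = -1)
w(d, R) = d + 2*R (w(d, R) = (R + d) + R = d + 2*R)
I(l, g) = g*l
y = -192 (y = -3*(40 - 1*(-24)) = -3*(40 + 24) = -3*64 = -192)
p(F, z) = z + 3*F*z (p(F, z) = (z + 2*z)*F + z = (3*z)*F + z = 3*F*z + z = z + 3*F*z)
-p(y, I(-9, j)) = -(-1*(-9))*(1 + 3*(-192)) = -9*(1 - 576) = -9*(-575) = -1*(-5175) = 5175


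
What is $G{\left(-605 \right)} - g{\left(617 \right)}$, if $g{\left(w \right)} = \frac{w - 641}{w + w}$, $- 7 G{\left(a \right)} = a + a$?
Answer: $\frac{746654}{4319} \approx 172.88$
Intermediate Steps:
$G{\left(a \right)} = - \frac{2 a}{7}$ ($G{\left(a \right)} = - \frac{a + a}{7} = - \frac{2 a}{7}$)
$g{\left(w \right)} = \frac{-641 + w}{2 w}$
$G{\left(-605 \right)} - g{\left(617 \right)} = \left(- \frac{2}{7}\right) \left(-605\right) - \frac{-641 + 617}{2 \cdot 617} = \frac{1210}{7} - \frac{1}{2} \cdot \frac{1}{617} \left(-24\right) = \frac{1210}{7} - - \frac{12}{617} = \frac{1210}{7} + \frac{12}{617} = \frac{746654}{4319}$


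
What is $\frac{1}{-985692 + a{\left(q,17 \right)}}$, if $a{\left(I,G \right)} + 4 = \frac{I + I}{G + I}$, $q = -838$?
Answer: $- \frac{821}{809254740} \approx -1.0145 \cdot 10^{-6}$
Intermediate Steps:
$a{\left(I,G \right)} = -4 + \frac{2 I}{G + I}$ ($a{\left(I,G \right)} = -4 + \frac{I + I}{G + I} = -4 + \frac{2 I}{G + I}$)
$\frac{1}{-985692 + a{\left(q,17 \right)}} = \frac{1}{-985692 + \frac{2 \left(\left(-1\right) \left(-838\right) - 34\right)}{17 - 838}} = \frac{1}{-985692 + \frac{2 \left(838 - 34\right)}{-821}} = \frac{1}{-985692 + 2 \left(- \frac{1}{821}\right) 804} = \frac{1}{-985692 - \frac{1608}{821}} = \frac{1}{- \frac{809254740}{821}} = - \frac{821}{809254740}$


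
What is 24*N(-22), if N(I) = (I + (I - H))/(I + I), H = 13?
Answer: 342/11 ≈ 31.091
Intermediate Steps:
N(I) = (-13 + 2*I)/(2*I) (N(I) = (I + (I - 1*13))/(I + I) = (I + (I - 13))/((2*I)) = (I + (-13 + I))*(1/(2*I)) = (-13 + 2*I)*(1/(2*I)) = (-13 + 2*I)/(2*I))
24*N(-22) = 24*((-13/2 - 22)/(-22)) = 24*(-1/22*(-57/2)) = 24*(57/44) = 342/11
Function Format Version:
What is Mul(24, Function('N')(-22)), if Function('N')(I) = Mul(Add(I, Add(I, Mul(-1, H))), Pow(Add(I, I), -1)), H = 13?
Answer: Rational(342, 11) ≈ 31.091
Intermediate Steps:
Function('N')(I) = Mul(Rational(1, 2), Pow(I, -1), Add(-13, Mul(2, I))) (Function('N')(I) = Mul(Add(I, Add(I, Mul(-1, 13))), Pow(Add(I, I), -1)) = Mul(Add(I, Add(I, -13)), Pow(Mul(2, I), -1)) = Mul(Add(I, Add(-13, I)), Mul(Rational(1, 2), Pow(I, -1))) = Mul(Add(-13, Mul(2, I)), Mul(Rational(1, 2), Pow(I, -1))) = Mul(Rational(1, 2), Pow(I, -1), Add(-13, Mul(2, I))))
Mul(24, Function('N')(-22)) = Mul(24, Mul(Pow(-22, -1), Add(Rational(-13, 2), -22))) = Mul(24, Mul(Rational(-1, 22), Rational(-57, 2))) = Mul(24, Rational(57, 44)) = Rational(342, 11)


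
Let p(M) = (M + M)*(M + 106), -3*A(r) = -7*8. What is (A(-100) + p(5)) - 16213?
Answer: -45253/3 ≈ -15084.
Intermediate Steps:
A(r) = 56/3 (A(r) = -(-7)*8/3 = -⅓*(-56) = 56/3)
p(M) = 2*M*(106 + M) (p(M) = (2*M)*(106 + M) = 2*M*(106 + M))
(A(-100) + p(5)) - 16213 = (56/3 + 2*5*(106 + 5)) - 16213 = (56/3 + 2*5*111) - 16213 = (56/3 + 1110) - 16213 = 3386/3 - 16213 = -45253/3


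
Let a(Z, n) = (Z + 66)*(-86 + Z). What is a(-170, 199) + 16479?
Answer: 43103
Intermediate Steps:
a(Z, n) = (-86 + Z)*(66 + Z) (a(Z, n) = (66 + Z)*(-86 + Z) = (-86 + Z)*(66 + Z))
a(-170, 199) + 16479 = (-5676 + (-170)² - 20*(-170)) + 16479 = (-5676 + 28900 + 3400) + 16479 = 26624 + 16479 = 43103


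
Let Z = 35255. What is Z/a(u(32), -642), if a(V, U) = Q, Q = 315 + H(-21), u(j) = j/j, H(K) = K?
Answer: 35255/294 ≈ 119.91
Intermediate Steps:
u(j) = 1
Q = 294 (Q = 315 - 21 = 294)
a(V, U) = 294
Z/a(u(32), -642) = 35255/294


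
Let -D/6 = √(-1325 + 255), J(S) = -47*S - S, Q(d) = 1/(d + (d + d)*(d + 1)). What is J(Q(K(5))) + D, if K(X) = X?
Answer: -48/65 - 6*I*√1070 ≈ -0.73846 - 196.27*I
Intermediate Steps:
Q(d) = 1/(d + 2*d*(1 + d)) (Q(d) = 1/(d + (2*d)*(1 + d)) = 1/(d + 2*d*(1 + d)))
J(S) = -48*S
D = -6*I*√1070 (D = -6*√(-1325 + 255) = -6*I*√1070 ≈ -196.27*I)
J(Q(K(5))) + D = -48/(5*(3 + 2*5)) - 6*I*√1070 = -48/(5*(3 + 10)) - 6*I*√1070 = -48/(5*13) - 6*I*√1070 = -48*1/65 - 6*I*√1070 = -48/65 - 6*I*√1070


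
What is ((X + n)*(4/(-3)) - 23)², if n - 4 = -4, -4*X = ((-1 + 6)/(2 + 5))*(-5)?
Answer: 258064/441 ≈ 585.18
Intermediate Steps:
X = 25/28 (X = -(-1 + 6)/(2 + 5)*(-5)/4 = -5/7*(-5)/4 = -5*(⅐)*(-5)/4 = -5*(-5)/28 = -¼*(-25/7) = 25/28 ≈ 0.89286)
n = 0 (n = 4 - 4 = 0)
((X + n)*(4/(-3)) - 23)² = ((25/28 + 0)*(4/(-3)) - 23)² = (25*(4*(-⅓))/28 - 23)² = ((25/28)*(-4/3) - 23)² = (-25/21 - 23)² = (-508/21)² = 258064/441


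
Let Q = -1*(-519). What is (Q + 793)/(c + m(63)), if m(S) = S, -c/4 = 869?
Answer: -1312/3413 ≈ -0.38441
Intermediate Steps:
c = -3476 (c = -4*869 = -3476)
Q = 519
(Q + 793)/(c + m(63)) = (519 + 793)/(-3476 + 63) = 1312/(-3413) = 1312*(-1/3413) = -1312/3413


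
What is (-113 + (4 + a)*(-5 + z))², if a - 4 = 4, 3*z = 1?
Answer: 28561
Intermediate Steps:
z = ⅓ (z = (⅓)*1 = ⅓ ≈ 0.33333)
a = 8 (a = 4 + 4 = 8)
(-113 + (4 + a)*(-5 + z))² = (-113 + (4 + 8)*(-5 + ⅓))² = (-113 + 12*(-14/3))² = (-113 - 56)² = (-169)² = 28561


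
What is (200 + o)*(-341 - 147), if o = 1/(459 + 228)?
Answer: -67051688/687 ≈ -97601.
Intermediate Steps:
o = 1/687 ≈ 0.0014556
(200 + o)*(-341 - 147) = (200 + 1/687)*(-341 - 147) = (137401/687)*(-488) = -67051688/687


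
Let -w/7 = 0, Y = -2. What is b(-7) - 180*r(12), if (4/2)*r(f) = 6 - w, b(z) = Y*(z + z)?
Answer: -512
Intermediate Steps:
w = 0 (w = -7*0 = 0)
b(z) = -4*z (b(z) = -2*(z + z) = -4*z)
r(f) = 3 (r(f) = (6 - 1*0)/2 = (6 + 0)/2 = (1/2)*6 = 3)
b(-7) - 180*r(12) = -4*(-7) - 180*3 = 28 - 540 = -512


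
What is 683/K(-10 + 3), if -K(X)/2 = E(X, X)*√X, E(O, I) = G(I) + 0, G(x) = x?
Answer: -683*I*√7/98 ≈ -18.439*I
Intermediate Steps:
E(O, I) = I (E(O, I) = I + 0 = I)
K(X) = -2*X^(3/2) (K(X) = -2*X*√X = -2*X^(3/2))
683/K(-10 + 3) = 683/((-2*(-10 + 3)^(3/2))) = 683/((-(-14)*I*√7)) = 683/((14*I*√7)) = 683*(-I*√7/98) = -683*I*√7/98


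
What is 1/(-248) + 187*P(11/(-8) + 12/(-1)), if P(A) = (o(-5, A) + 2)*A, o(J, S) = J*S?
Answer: -341773737/1984 ≈ -1.7227e+5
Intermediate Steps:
P(A) = A*(2 - 5*A) (P(A) = (-5*A + 2)*A = (2 - 5*A)*A = A*(2 - 5*A))
1/(-248) + 187*P(11/(-8) + 12/(-1)) = 1/(-248) + 187*((11/(-8) + 12/(-1))*(2 - 5*(11/(-8) + 12/(-1)))) = -1/248 + 187*((11*(-⅛) + 12*(-1))*(2 - 5*(11*(-⅛) + 12*(-1)))) = -1/248 + 187*((-11/8 - 12)*(2 - 5*(-11/8 - 12))) = -1/248 + 187*(-107*(2 - 5*(-107/8))/8) = -1/248 + 187*(-107*(2 + 535/8)/8) = -1/248 + 187*(-107/8*551/8) = -1/248 + 187*(-58957/64) = -1/248 - 11024959/64 = -341773737/1984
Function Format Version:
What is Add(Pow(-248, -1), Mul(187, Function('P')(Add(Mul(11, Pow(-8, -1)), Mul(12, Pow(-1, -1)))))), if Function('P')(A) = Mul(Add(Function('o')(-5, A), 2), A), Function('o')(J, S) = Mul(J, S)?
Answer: Rational(-341773737, 1984) ≈ -1.7227e+5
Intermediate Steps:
Function('P')(A) = Mul(A, Add(2, Mul(-5, A))) (Function('P')(A) = Mul(Add(Mul(-5, A), 2), A) = Mul(Add(2, Mul(-5, A)), A) = Mul(A, Add(2, Mul(-5, A))))
Add(Pow(-248, -1), Mul(187, Function('P')(Add(Mul(11, Pow(-8, -1)), Mul(12, Pow(-1, -1)))))) = Add(Pow(-248, -1), Mul(187, Mul(Add(Mul(11, Pow(-8, -1)), Mul(12, Pow(-1, -1))), Add(2, Mul(-5, Add(Mul(11, Pow(-8, -1)), Mul(12, Pow(-1, -1)))))))) = Add(Rational(-1, 248), Mul(187, Mul(Add(Mul(11, Rational(-1, 8)), Mul(12, -1)), Add(2, Mul(-5, Add(Mul(11, Rational(-1, 8)), Mul(12, -1))))))) = Add(Rational(-1, 248), Mul(187, Mul(Add(Rational(-11, 8), -12), Add(2, Mul(-5, Add(Rational(-11, 8), -12)))))) = Add(Rational(-1, 248), Mul(187, Mul(Rational(-107, 8), Add(2, Mul(-5, Rational(-107, 8)))))) = Add(Rational(-1, 248), Mul(187, Mul(Rational(-107, 8), Add(2, Rational(535, 8))))) = Add(Rational(-1, 248), Mul(187, Mul(Rational(-107, 8), Rational(551, 8)))) = Add(Rational(-1, 248), Mul(187, Rational(-58957, 64))) = Add(Rational(-1, 248), Rational(-11024959, 64)) = Rational(-341773737, 1984)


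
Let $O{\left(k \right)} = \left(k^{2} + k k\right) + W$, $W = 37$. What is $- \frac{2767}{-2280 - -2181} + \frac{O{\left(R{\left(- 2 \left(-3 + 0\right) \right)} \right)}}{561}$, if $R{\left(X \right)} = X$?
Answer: $\frac{4306}{153} \approx 28.144$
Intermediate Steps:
$O{\left(k \right)} = 37 + 2 k^{2}$ ($O{\left(k \right)} = \left(k^{2} + k k\right) + 37 = \left(k^{2} + k^{2}\right) + 37 = 2 k^{2} + 37 = 37 + 2 k^{2}$)
$- \frac{2767}{-2280 - -2181} + \frac{O{\left(R{\left(- 2 \left(-3 + 0\right) \right)} \right)}}{561} = - \frac{2767}{-2280 - -2181} + \frac{37 + 2 \left(- 2 \left(-3 + 0\right)\right)^{2}}{561} = - \frac{2767}{-2280 + 2181} + \left(37 + 2 \left(\left(-2\right) \left(-3\right)\right)^{2}\right) \frac{1}{561} = - \frac{2767}{-99} + \left(37 + 2 \cdot 6^{2}\right) \frac{1}{561} = \left(-2767\right) \left(- \frac{1}{99}\right) + \left(37 + 2 \cdot 36\right) \frac{1}{561} = \frac{2767}{99} + \left(37 + 72\right) \frac{1}{561} = \frac{2767}{99} + 109 \cdot \frac{1}{561} = \frac{2767}{99} + \frac{109}{561} = \frac{4306}{153}$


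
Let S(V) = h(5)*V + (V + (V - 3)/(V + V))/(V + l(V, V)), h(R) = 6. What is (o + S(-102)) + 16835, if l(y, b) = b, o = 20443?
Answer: 508637653/13872 ≈ 36667.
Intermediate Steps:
S(V) = 6*V + (V + (-3 + V)/(2*V))/(2*V) (S(V) = 6*V + (V + (V - 3)/(V + V))/(V + V) = 6*V + (V + (-3 + V)/((2*V)))/((2*V)) = 6*V + (V + (-3 + V)*(1/(2*V)))*(1/(2*V)) = 6*V + (V + (-3 + V)/(2*V))*(1/(2*V)) = 6*V + (V + (-3 + V)/(2*V))/(2*V))
(o + S(-102)) + 16835 = (20443 + (1/4)*(-3 - 102 + 2*(-102)**2 + 24*(-102)**3)/(-102)**2) + 16835 = (20443 + (1/4)*(1/10404)*(-3 - 102 + 2*10404 + 24*(-1061208))) + 16835 = (20443 + (1/4)*(1/10404)*(-3 - 102 + 20808 - 25468992)) + 16835 = (20443 + (1/4)*(1/10404)*(-25448289)) + 16835 = (20443 - 8482763/13872) + 16835 = 275102533/13872 + 16835 = 508637653/13872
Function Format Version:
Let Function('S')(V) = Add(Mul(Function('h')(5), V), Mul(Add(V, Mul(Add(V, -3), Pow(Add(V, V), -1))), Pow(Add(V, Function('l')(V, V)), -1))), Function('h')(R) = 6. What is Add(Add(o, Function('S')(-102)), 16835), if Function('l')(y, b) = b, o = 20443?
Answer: Rational(508637653, 13872) ≈ 36667.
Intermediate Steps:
Function('S')(V) = Add(Mul(6, V), Mul(Rational(1, 2), Pow(V, -1), Add(V, Mul(Rational(1, 2), Pow(V, -1), Add(-3, V))))) (Function('S')(V) = Add(Mul(6, V), Mul(Add(V, Mul(Add(V, -3), Pow(Add(V, V), -1))), Pow(Add(V, V), -1))) = Add(Mul(6, V), Mul(Add(V, Mul(Add(-3, V), Pow(Mul(2, V), -1))), Pow(Mul(2, V), -1))) = Add(Mul(6, V), Mul(Add(V, Mul(Add(-3, V), Mul(Rational(1, 2), Pow(V, -1)))), Mul(Rational(1, 2), Pow(V, -1)))) = Add(Mul(6, V), Mul(Add(V, Mul(Rational(1, 2), Pow(V, -1), Add(-3, V))), Mul(Rational(1, 2), Pow(V, -1)))) = Add(Mul(6, V), Mul(Rational(1, 2), Pow(V, -1), Add(V, Mul(Rational(1, 2), Pow(V, -1), Add(-3, V))))))
Add(Add(o, Function('S')(-102)), 16835) = Add(Add(20443, Mul(Rational(1, 4), Pow(-102, -2), Add(-3, -102, Mul(2, Pow(-102, 2)), Mul(24, Pow(-102, 3))))), 16835) = Add(Add(20443, Mul(Rational(1, 4), Rational(1, 10404), Add(-3, -102, Mul(2, 10404), Mul(24, -1061208)))), 16835) = Add(Add(20443, Mul(Rational(1, 4), Rational(1, 10404), Add(-3, -102, 20808, -25468992))), 16835) = Add(Add(20443, Mul(Rational(1, 4), Rational(1, 10404), -25448289)), 16835) = Add(Add(20443, Rational(-8482763, 13872)), 16835) = Add(Rational(275102533, 13872), 16835) = Rational(508637653, 13872)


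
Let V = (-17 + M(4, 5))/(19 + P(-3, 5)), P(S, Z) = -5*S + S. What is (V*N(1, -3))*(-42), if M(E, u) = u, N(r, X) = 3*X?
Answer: -4536/31 ≈ -146.32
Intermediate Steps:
P(S, Z) = -4*S
V = -12/31 (V = (-17 + 5)/(19 - 4*(-3)) = -12/(19 + 12) = -12/31 ≈ -0.38710)
(V*N(1, -3))*(-42) = -36*(-3)/31*(-42) = -12/31*(-9)*(-42) = (108/31)*(-42) = -4536/31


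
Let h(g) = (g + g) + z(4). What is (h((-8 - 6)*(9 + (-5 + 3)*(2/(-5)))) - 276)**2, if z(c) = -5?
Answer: 7711729/25 ≈ 3.0847e+5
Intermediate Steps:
h(g) = -5 + 2*g (h(g) = (g + g) - 5 = 2*g - 5 = -5 + 2*g)
(h((-8 - 6)*(9 + (-5 + 3)*(2/(-5)))) - 276)**2 = ((-5 + 2*((-8 - 6)*(9 + (-5 + 3)*(2/(-5))))) - 276)**2 = ((-5 + 2*(-14*(9 - 4*(-1)/5))) - 276)**2 = ((-5 + 2*(-14*(9 - 2*(-2/5)))) - 276)**2 = ((-5 + 2*(-14*(9 + 4/5))) - 276)**2 = ((-5 + 2*(-14*49/5)) - 276)**2 = ((-5 + 2*(-686/5)) - 276)**2 = ((-5 - 1372/5) - 276)**2 = (-1397/5 - 276)**2 = (-2777/5)**2 = 7711729/25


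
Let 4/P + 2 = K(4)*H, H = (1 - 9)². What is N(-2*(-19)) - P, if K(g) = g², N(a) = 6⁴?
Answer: 662254/511 ≈ 1296.0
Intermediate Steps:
N(a) = 1296
H = 64 (H = (-8)² = 64)
P = 2/511 (P = 4/(-2 + 4²*64) = 4/(-2 + 16*64) = 4/(-2 + 1024) = 4/1022 = 4*(1/1022) = 2/511 ≈ 0.0039139)
N(-2*(-19)) - P = 1296 - 1*2/511 = 1296 - 2/511 = 662254/511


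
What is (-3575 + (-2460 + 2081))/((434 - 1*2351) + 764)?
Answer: 3954/1153 ≈ 3.4293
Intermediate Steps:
(-3575 + (-2460 + 2081))/((434 - 1*2351) + 764) = (-3575 - 379)/((434 - 2351) + 764) = -3954/(-1917 + 764) = -3954/(-1153) = -3954*(-1/1153) = 3954/1153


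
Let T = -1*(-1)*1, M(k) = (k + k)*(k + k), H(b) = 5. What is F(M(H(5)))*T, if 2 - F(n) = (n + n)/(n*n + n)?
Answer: 200/101 ≈ 1.9802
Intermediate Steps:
M(k) = 4*k² (M(k) = (2*k)*(2*k) = 4*k²)
T = 1 (T = 1*1 = 1)
F(n) = 2 - 2*n/(n + n²) (F(n) = 2 - (n + n)/(n*n + n) = 2 - 2*n/(n² + n) = 2 - 2*n/(n + n²))
F(M(H(5)))*T = (2*(4*5²)/(1 + 4*5²))*1 = (2*(4*25)/(1 + 4*25))*1 = (2*100/(1 + 100))*1 = (2*100/101)*1 = (2*100*(1/101))*1 = (200/101)*1 = 200/101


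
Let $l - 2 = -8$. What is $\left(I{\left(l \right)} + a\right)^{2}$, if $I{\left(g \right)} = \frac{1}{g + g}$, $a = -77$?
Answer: $\frac{855625}{144} \approx 5941.8$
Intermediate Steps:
$l = -6$ ($l = 2 - 8 = -6$)
$I{\left(g \right)} = \frac{1}{2 g}$
$\left(I{\left(l \right)} + a\right)^{2} = \left(\frac{1}{2 \left(-6\right)} - 77\right)^{2} = \left(\frac{1}{2} \left(- \frac{1}{6}\right) - 77\right)^{2} = \left(- \frac{1}{12} - 77\right)^{2} = \left(- \frac{925}{12}\right)^{2} = \frac{855625}{144}$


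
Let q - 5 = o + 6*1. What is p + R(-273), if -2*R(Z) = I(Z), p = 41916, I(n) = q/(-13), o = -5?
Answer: 544911/13 ≈ 41916.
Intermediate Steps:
q = 6 (q = 5 + (-5 + 6*1) = 5 + (-5 + 6) = 5 + 1 = 6)
I(n) = -6/13 (I(n) = 6/(-13) = 6*(-1/13) = -6/13)
R(Z) = 3/13 (R(Z) = -1/2*(-6/13) = 3/13)
p + R(-273) = 41916 + 3/13 = 544911/13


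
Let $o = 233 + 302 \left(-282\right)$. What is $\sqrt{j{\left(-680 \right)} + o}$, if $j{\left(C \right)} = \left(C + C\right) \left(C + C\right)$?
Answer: $\sqrt{1764669} \approx 1328.4$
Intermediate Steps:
$o = -84931$ ($o = 233 - 85164 = -84931$)
$j{\left(C \right)} = 4 C^{2}$ ($j{\left(C \right)} = 2 C 2 C = 4 C^{2}$)
$\sqrt{j{\left(-680 \right)} + o} = \sqrt{4 \left(-680\right)^{2} - 84931} = \sqrt{4 \cdot 462400 - 84931} = \sqrt{1849600 - 84931} = \sqrt{1764669}$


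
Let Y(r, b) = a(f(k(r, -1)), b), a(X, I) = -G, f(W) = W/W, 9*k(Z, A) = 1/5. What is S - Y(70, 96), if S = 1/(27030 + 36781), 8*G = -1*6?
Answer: -191429/255244 ≈ -0.74998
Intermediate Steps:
G = -3/4 (G = (-1*6)/8 = (1/8)*(-6) = -3/4 ≈ -0.75000)
k(Z, A) = 1/45 (k(Z, A) = (1/9)/5 = (1/9)*(1/5) = 1/45)
f(W) = 1
S = 1/63811 ≈ 1.5671e-5
a(X, I) = 3/4 (a(X, I) = -1*(-3/4) = 3/4)
Y(r, b) = 3/4
S - Y(70, 96) = 1/63811 - 1*3/4 = 1/63811 - 3/4 = -191429/255244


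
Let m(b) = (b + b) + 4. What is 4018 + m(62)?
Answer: 4146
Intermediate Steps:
m(b) = 4 + 2*b (m(b) = 2*b + 4 = 4 + 2*b)
4018 + m(62) = 4018 + (4 + 2*62) = 4018 + (4 + 124) = 4018 + 128 = 4146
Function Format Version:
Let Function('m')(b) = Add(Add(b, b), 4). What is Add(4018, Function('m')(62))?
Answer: 4146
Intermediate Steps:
Function('m')(b) = Add(4, Mul(2, b)) (Function('m')(b) = Add(Mul(2, b), 4) = Add(4, Mul(2, b)))
Add(4018, Function('m')(62)) = Add(4018, Add(4, Mul(2, 62))) = Add(4018, Add(4, 124)) = Add(4018, 128) = 4146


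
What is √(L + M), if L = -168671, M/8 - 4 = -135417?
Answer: 5*I*√50079 ≈ 1118.9*I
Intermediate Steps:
M = -1083304 (M = 32 + 8*(-135417) = 32 - 1083336 = -1083304)
√(L + M) = √(-168671 - 1083304) = √(-1251975) = 5*I*√50079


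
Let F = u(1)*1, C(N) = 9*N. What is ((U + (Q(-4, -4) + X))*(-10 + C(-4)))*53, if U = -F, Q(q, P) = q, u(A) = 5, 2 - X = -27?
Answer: -48760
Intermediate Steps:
X = 29 (X = 2 - 1*(-27) = 2 + 27 = 29)
F = 5 (F = 5*1 = 5)
U = -5 (U = -1*5 = -5)
((U + (Q(-4, -4) + X))*(-10 + C(-4)))*53 = ((-5 + (-4 + 29))*(-10 + 9*(-4)))*53 = ((-5 + 25)*(-10 - 36))*53 = (20*(-46))*53 = -920*53 = -48760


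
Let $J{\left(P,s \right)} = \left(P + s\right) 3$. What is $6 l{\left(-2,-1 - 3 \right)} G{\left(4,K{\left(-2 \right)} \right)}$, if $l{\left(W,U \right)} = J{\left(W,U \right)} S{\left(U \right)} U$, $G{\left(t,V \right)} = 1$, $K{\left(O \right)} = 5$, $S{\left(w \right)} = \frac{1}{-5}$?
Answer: $- \frac{432}{5} \approx -86.4$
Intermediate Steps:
$J{\left(P,s \right)} = 3 P + 3 s$
$S{\left(w \right)} = - \frac{1}{5}$
$l{\left(W,U \right)} = U \left(- \frac{3 U}{5} - \frac{3 W}{5}\right)$ ($l{\left(W,U \right)} = \left(3 W + 3 U\right) \left(- \frac{1}{5}\right) U = \left(3 U + 3 W\right) \left(- \frac{1}{5}\right) U = \left(- \frac{3 U}{5} - \frac{3 W}{5}\right) U = U \left(- \frac{3 U}{5} - \frac{3 W}{5}\right)$)
$6 l{\left(-2,-1 - 3 \right)} G{\left(4,K{\left(-2 \right)} \right)} = 6 \left(- \frac{3 \left(-1 - 3\right) \left(\left(-1 - 3\right) - 2\right)}{5}\right) 1 = 6 \left(\left(- \frac{3}{5}\right) \left(-4\right) \left(-4 - 2\right)\right) 1 = 6 \left(\left(- \frac{3}{5}\right) \left(-4\right) \left(-6\right)\right) 1 = 6 \left(- \frac{72}{5}\right) 1 = \left(- \frac{432}{5}\right) 1 = - \frac{432}{5}$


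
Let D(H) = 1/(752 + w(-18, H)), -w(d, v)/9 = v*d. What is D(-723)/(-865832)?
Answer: 1/100760333168 ≈ 9.9245e-12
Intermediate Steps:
w(d, v) = -9*d*v (w(d, v) = -9*v*d = -9*d*v)
D(H) = 1/(752 + 162*H) (D(H) = 1/(752 - 9*(-18)*H) = 1/(752 + 162*H))
D(-723)/(-865832) = (1/(2*(376 + 81*(-723))))/(-865832) = (1/(2*(376 - 58563)))*(-1/865832) = ((½)/(-58187))*(-1/865832) = ((½)*(-1/58187))*(-1/865832) = -1/116374*(-1/865832) = 1/100760333168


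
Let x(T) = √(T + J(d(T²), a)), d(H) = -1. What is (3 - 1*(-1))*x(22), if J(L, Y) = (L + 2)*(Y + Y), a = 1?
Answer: 8*√6 ≈ 19.596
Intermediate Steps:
J(L, Y) = 2*Y*(2 + L) (J(L, Y) = (2 + L)*(2*Y) = 2*Y*(2 + L))
x(T) = √(2 + T) (x(T) = √(T + 2*1*(2 - 1)) = √(T + 2*1*1) = √(T + 2) = √(2 + T))
(3 - 1*(-1))*x(22) = (3 - 1*(-1))*√(2 + 22) = (3 + 1)*√24 = 4*(2*√6) = 8*√6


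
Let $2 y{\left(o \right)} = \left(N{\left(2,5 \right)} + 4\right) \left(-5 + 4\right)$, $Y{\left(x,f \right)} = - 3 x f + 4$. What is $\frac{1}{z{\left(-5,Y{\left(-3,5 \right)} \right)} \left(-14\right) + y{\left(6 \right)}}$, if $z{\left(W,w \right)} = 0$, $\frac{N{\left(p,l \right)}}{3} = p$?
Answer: $- \frac{1}{5} \approx -0.2$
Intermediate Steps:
$Y{\left(x,f \right)} = 4 - 3 f x$ ($Y{\left(x,f \right)} = - 3 f x + 4 = 4 - 3 f x$)
$N{\left(p,l \right)} = 3 p$
$y{\left(o \right)} = -5$ ($y{\left(o \right)} = \frac{\left(3 \cdot 2 + 4\right) \left(-5 + 4\right)}{2} = \frac{\left(6 + 4\right) \left(-1\right)}{2} = \frac{10 \left(-1\right)}{2} = \frac{1}{2} \left(-10\right) = -5$)
$\frac{1}{z{\left(-5,Y{\left(-3,5 \right)} \right)} \left(-14\right) + y{\left(6 \right)}} = \frac{1}{0 \left(-14\right) - 5} = \frac{1}{0 - 5} = \frac{1}{-5} = - \frac{1}{5}$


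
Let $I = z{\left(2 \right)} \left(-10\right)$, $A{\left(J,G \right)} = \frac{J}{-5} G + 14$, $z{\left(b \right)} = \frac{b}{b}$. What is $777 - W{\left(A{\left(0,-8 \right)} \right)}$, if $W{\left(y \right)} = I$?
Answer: $787$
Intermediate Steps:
$z{\left(b \right)} = 1$
$A{\left(J,G \right)} = 14 - \frac{G J}{5}$ ($A{\left(J,G \right)} = - \frac{J}{5} G + 14 = - \frac{G J}{5} + 14 = 14 - \frac{G J}{5}$)
$I = -10$ ($I = 1 \left(-10\right) = -10$)
$W{\left(y \right)} = -10$
$777 - W{\left(A{\left(0,-8 \right)} \right)} = 777 - -10 = 777 + 10 = 787$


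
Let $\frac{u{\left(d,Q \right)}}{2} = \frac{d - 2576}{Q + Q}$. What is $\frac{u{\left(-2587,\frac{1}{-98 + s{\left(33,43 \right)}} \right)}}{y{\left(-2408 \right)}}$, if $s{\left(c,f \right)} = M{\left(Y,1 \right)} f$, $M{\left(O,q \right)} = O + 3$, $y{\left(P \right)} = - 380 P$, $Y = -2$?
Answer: $\frac{56793}{183008} \approx 0.31033$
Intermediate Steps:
$M{\left(O,q \right)} = 3 + O$
$s{\left(c,f \right)} = f$ ($s{\left(c,f \right)} = \left(3 - 2\right) f = 1 f = f$)
$u{\left(d,Q \right)} = \frac{-2576 + d}{Q}$ ($u{\left(d,Q \right)} = 2 \frac{d - 2576}{Q + Q} = 2 \frac{-2576 + d}{2 Q} = \frac{-2576 + d}{Q}$)
$\frac{u{\left(-2587,\frac{1}{-98 + s{\left(33,43 \right)}} \right)}}{y{\left(-2408 \right)}} = \frac{\frac{1}{\frac{1}{-98 + 43}} \left(-2576 - 2587\right)}{\left(-380\right) \left(-2408\right)} = \frac{\frac{1}{\frac{1}{-55}} \left(-5163\right)}{915040} = \frac{1}{- \frac{1}{55}} \left(-5163\right) \frac{1}{915040} = \left(-55\right) \left(-5163\right) \frac{1}{915040} = 283965 \cdot \frac{1}{915040} = \frac{56793}{183008}$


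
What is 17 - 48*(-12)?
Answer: 593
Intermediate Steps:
17 - 48*(-12) = 17 + 576 = 593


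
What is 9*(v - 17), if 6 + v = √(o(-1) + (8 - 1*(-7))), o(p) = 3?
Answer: -207 + 27*√2 ≈ -168.82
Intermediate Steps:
v = -6 + 3*√2 (v = -6 + √(3 + (8 - 1*(-7))) = -6 + √(3 + (8 + 7)) = -6 + √(3 + 15) = -6 + √18 = -6 + 3*√2 ≈ -1.7574)
9*(v - 17) = 9*((-6 + 3*√2) - 17) = 9*(-23 + 3*√2) = -207 + 27*√2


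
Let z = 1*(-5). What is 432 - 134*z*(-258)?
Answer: -172428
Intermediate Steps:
z = -5
432 - 134*z*(-258) = 432 - (-670)*(-258) = 432 - 134*1290 = 432 - 172860 = -172428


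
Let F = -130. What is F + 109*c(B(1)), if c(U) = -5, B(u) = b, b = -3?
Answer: -675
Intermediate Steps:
B(u) = -3
F + 109*c(B(1)) = -130 + 109*(-5) = -130 - 545 = -675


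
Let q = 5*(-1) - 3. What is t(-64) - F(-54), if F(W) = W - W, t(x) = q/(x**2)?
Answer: -1/512 ≈ -0.0019531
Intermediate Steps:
q = -8 (q = -5 - 3 = -8)
t(x) = -8/x**2
F(W) = 0
t(-64) - F(-54) = -8/(-64)**2 - 1*0 = -8*1/4096 + 0 = -1/512 + 0 = -1/512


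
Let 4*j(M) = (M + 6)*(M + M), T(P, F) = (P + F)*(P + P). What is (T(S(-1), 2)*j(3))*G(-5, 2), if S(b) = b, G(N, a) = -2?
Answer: 54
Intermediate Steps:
T(P, F) = 2*P*(F + P) (T(P, F) = (F + P)*(2*P) = 2*P*(F + P))
j(M) = M*(6 + M)/2 (j(M) = ((M + 6)*(M + M))/4 = ((6 + M)*(2*M))/4 = (2*M*(6 + M))/4 = M*(6 + M)/2)
(T(S(-1), 2)*j(3))*G(-5, 2) = ((2*(-1)*(2 - 1))*((½)*3*(6 + 3)))*(-2) = ((2*(-1)*1)*((½)*3*9))*(-2) = -2*27/2*(-2) = -27*(-2) = 54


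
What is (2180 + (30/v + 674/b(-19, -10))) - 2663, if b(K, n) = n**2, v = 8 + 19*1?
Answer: -213817/450 ≈ -475.15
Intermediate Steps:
v = 27 (v = 8 + 19 = 27)
(2180 + (30/v + 674/b(-19, -10))) - 2663 = (2180 + (30/27 + 674/((-10)**2))) - 2663 = (2180 + (30*(1/27) + 674/100)) - 2663 = (2180 + (10/9 + 674*(1/100))) - 2663 = (2180 + (10/9 + 337/50)) - 2663 = (2180 + 3533/450) - 2663 = 984533/450 - 2663 = -213817/450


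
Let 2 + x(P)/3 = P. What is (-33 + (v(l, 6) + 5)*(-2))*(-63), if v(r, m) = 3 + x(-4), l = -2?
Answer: 819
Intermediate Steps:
x(P) = -6 + 3*P
v(r, m) = -15 (v(r, m) = 3 + (-6 + 3*(-4)) = 3 + (-6 - 12) = 3 - 18 = -15)
(-33 + (v(l, 6) + 5)*(-2))*(-63) = (-33 + (-15 + 5)*(-2))*(-63) = (-33 - 10*(-2))*(-63) = (-33 + 20)*(-63) = -13*(-63) = 819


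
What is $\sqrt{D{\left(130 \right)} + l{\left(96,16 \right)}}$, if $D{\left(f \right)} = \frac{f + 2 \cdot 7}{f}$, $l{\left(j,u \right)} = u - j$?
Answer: $\frac{2 i \sqrt{83330}}{65} \approx 8.8821 i$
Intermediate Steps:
$D{\left(f \right)} = \frac{14 + f}{f}$ ($D{\left(f \right)} = \frac{f + 14}{f} = \frac{14 + f}{f}$)
$\sqrt{D{\left(130 \right)} + l{\left(96,16 \right)}} = \sqrt{\frac{14 + 130}{130} + \left(16 - 96\right)} = \sqrt{\frac{1}{130} \cdot 144 + \left(16 - 96\right)} = \sqrt{\frac{72}{65} - 80} = \sqrt{- \frac{5128}{65}} = \frac{2 i \sqrt{83330}}{65}$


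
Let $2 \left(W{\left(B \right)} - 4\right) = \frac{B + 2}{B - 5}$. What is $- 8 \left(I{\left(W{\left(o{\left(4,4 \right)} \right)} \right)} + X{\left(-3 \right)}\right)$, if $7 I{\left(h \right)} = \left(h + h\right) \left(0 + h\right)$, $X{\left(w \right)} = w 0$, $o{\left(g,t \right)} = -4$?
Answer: $- \frac{21904}{567} \approx -38.631$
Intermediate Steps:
$W{\left(B \right)} = 4 + \frac{2 + B}{2 \left(-5 + B\right)}$ ($W{\left(B \right)} = 4 + \frac{\left(B + 2\right) \frac{1}{B - 5}}{2} = 4 + \frac{\left(2 + B\right) \frac{1}{-5 + B}}{2} = 4 + \frac{\frac{1}{-5 + B} \left(2 + B\right)}{2} = 4 + \frac{2 + B}{2 \left(-5 + B\right)}$)
$X{\left(w \right)} = 0$
$I{\left(h \right)} = \frac{2 h^{2}}{7}$ ($I{\left(h \right)} = \frac{\left(h + h\right) \left(0 + h\right)}{7} = \frac{2 h h}{7} = \frac{2 h^{2}}{7}$)
$- 8 \left(I{\left(W{\left(o{\left(4,4 \right)} \right)} \right)} + X{\left(-3 \right)}\right) = - 8 \left(\frac{2 \left(\frac{-38 + 9 \left(-4\right)}{2 \left(-5 - 4\right)}\right)^{2}}{7} + 0\right) = - 8 \left(\frac{2 \left(\frac{-38 - 36}{2 \left(-9\right)}\right)^{2}}{7} + 0\right) = - 8 \left(\frac{2 \left(\frac{1}{2} \left(- \frac{1}{9}\right) \left(-74\right)\right)^{2}}{7} + 0\right) = - 8 \left(\frac{2 \left(\frac{37}{9}\right)^{2}}{7} + 0\right) = - 8 \left(\frac{2}{7} \cdot \frac{1369}{81} + 0\right) = - 8 \left(\frac{2738}{567} + 0\right) = \left(-8\right) \frac{2738}{567} = - \frac{21904}{567}$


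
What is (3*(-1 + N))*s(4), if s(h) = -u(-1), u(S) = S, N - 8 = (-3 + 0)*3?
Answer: -6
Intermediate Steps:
N = -1 (N = 8 + (-3 + 0)*3 = 8 - 3*3 = 8 - 9 = -1)
s(h) = 1 (s(h) = -1*(-1) = 1)
(3*(-1 + N))*s(4) = (3*(-1 - 1))*1 = (3*(-2))*1 = -6*1 = -6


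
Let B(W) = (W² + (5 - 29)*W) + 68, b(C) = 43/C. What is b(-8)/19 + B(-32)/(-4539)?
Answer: -159299/229976 ≈ -0.69268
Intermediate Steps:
B(W) = 68 + W² - 24*W (B(W) = (W² - 24*W) + 68 = 68 + W² - 24*W)
b(-8)/19 + B(-32)/(-4539) = (43/(-8))/19 + (68 + (-32)² - 24*(-32))/(-4539) = (43*(-⅛))*(1/19) + (68 + 1024 + 768)*(-1/4539) = -43/8*1/19 + 1860*(-1/4539) = -43/152 - 620/1513 = -159299/229976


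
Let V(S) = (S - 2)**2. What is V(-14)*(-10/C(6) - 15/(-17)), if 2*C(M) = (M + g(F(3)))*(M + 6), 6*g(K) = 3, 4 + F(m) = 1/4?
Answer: 106240/663 ≈ 160.24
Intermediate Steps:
F(m) = -15/4 (F(m) = -4 + 1/4 = -15/4)
g(K) = 1/2 (g(K) = (1/6)*3 = 1/2)
V(S) = (-2 + S)**2
C(M) = (1/2 + M)*(6 + M)/2 (C(M) = ((M + 1/2)*(M + 6))/2 = ((1/2 + M)*(6 + M))/2 = (1/2 + M)*(6 + M)/2)
V(-14)*(-10/C(6) - 15/(-17)) = (-2 - 14)**2*(-10/(3/2 + (1/2)*6**2 + (13/4)*6) - 15/(-17)) = (-16)**2*(-10/(3/2 + (1/2)*36 + 39/2) - 15*(-1/17)) = 256*(-10/(3/2 + 18 + 39/2) + 15/17) = 256*(-10/39 + 15/17) = 256*(415/663) = 106240/663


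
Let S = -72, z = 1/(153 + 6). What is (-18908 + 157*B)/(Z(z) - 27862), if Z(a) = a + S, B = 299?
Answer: -891513/888301 ≈ -1.0036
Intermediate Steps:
z = 1/159 ≈ 0.0062893
Z(a) = -72 + a (Z(a) = a - 72 = -72 + a)
(-18908 + 157*B)/(Z(z) - 27862) = (-18908 + 157*299)/((-72 + 1/159) - 27862) = (-18908 + 46943)/(-11447/159 - 27862) = 28035/(-4441505/159) = 28035*(-159/4441505) = -891513/888301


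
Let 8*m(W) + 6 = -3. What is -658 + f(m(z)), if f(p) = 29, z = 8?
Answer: -629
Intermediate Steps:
m(W) = -9/8 (m(W) = -¾ + (⅛)*(-3) = -¾ - 3/8 = -9/8)
-658 + f(m(z)) = -658 + 29 = -629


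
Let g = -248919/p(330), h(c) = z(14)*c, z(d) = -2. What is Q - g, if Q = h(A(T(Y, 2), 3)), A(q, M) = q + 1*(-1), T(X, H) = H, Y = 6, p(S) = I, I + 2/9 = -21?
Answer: -2240653/191 ≈ -11731.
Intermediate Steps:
I = -191/9 (I = -2/9 - 21 = -191/9 ≈ -21.222)
p(S) = -191/9
A(q, M) = -1 + q (A(q, M) = q - 1 = -1 + q)
h(c) = -2*c
g = 2240271/191 (g = -248919/(-191/9) = -248919*(-9/191) = 2240271/191 ≈ 11729.)
Q = -2 (Q = -2*(-1 + 2) = -2*1 = -2)
Q - g = -2 - 1*2240271/191 = -2 - 2240271/191 = -2240653/191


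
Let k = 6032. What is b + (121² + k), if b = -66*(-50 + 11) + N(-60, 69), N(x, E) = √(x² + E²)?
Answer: 23247 + 3*√929 ≈ 23338.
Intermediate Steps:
N(x, E) = √(E² + x²)
b = 2574 + 3*√929 (b = -66*(-50 + 11) + √(69² + (-60)²) = -66*(-39) + √(4761 + 3600) = 2574 + √8361 = 2574 + 3*√929 ≈ 2665.4)
b + (121² + k) = (2574 + 3*√929) + (121² + 6032) = (2574 + 3*√929) + (14641 + 6032) = (2574 + 3*√929) + 20673 = 23247 + 3*√929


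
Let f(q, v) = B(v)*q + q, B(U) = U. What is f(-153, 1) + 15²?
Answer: -81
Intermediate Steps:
f(q, v) = q + q*v (f(q, v) = v*q + q = q*v + q = q + q*v)
f(-153, 1) + 15² = -153*(1 + 1) + 15² = -153*2 + 225 = -306 + 225 = -81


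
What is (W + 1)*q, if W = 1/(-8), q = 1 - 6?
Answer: -35/8 ≈ -4.3750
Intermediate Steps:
q = -5
W = -⅛ ≈ -0.12500
(W + 1)*q = (-⅛ + 1)*(-5) = (7/8)*(-5) = -35/8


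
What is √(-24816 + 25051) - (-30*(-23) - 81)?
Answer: -609 + √235 ≈ -593.67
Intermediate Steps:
√(-24816 + 25051) - (-30*(-23) - 81) = √235 - (690 - 81) = √235 - 1*609 = √235 - 609 = -609 + √235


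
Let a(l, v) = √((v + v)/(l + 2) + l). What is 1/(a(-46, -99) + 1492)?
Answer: 2984/4452211 - I*√166/4452211 ≈ 0.00067023 - 2.8939e-6*I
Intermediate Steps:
a(l, v) = √(l + 2*v/(2 + l)) (a(l, v) = √((2*v)/(2 + l) + l) = √(2*v/(2 + l) + l) = √(l + 2*v/(2 + l)))
1/(a(-46, -99) + 1492) = 1/(√((2*(-99) - 46*(2 - 46))/(2 - 46)) + 1492) = 1/(√((-198 - 46*(-44))/(-44)) + 1492) = 1/(√(-(-198 + 2024)/44) + 1492) = 1/(√(-1/44*1826) + 1492) = 1/(√(-83/2) + 1492) = 1/(I*√166/2 + 1492) = 1/(1492 + I*√166/2)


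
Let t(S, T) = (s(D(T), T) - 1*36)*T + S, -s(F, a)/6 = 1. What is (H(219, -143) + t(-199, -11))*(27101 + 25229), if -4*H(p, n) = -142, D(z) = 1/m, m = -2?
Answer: 15620505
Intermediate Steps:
D(z) = -½ (D(z) = 1/(-2) = -½)
H(p, n) = 71/2 (H(p, n) = -¼*(-142) = 71/2)
s(F, a) = -6 (s(F, a) = -6*1 = -6)
t(S, T) = S - 42*T (t(S, T) = (-6 - 1*36)*T + S = (-6 - 36)*T + S = -42*T + S = S - 42*T)
(H(219, -143) + t(-199, -11))*(27101 + 25229) = (71/2 + (-199 - 42*(-11)))*(27101 + 25229) = (71/2 + (-199 + 462))*52330 = (71/2 + 263)*52330 = (597/2)*52330 = 15620505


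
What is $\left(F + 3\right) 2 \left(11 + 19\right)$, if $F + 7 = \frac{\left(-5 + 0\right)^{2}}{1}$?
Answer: $1260$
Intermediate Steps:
$F = 18$ ($F = -7 + \frac{\left(-5 + 0\right)^{2}}{1} = -7 + \left(-5\right)^{2} \cdot 1 = -7 + 25 \cdot 1 = -7 + 25 = 18$)
$\left(F + 3\right) 2 \left(11 + 19\right) = \left(18 + 3\right) 2 \left(11 + 19\right) = 21 \cdot 2 \cdot 30 = 42 \cdot 30 = 1260$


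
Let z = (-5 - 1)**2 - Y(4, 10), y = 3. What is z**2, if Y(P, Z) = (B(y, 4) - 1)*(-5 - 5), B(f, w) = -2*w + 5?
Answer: 16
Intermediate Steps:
B(f, w) = 5 - 2*w
Y(P, Z) = 40 (Y(P, Z) = ((5 - 2*4) - 1)*(-5 - 5) = ((5 - 8) - 1)*(-10) = (-3 - 1)*(-10) = -4*(-10) = 40)
z = -4 (z = (-5 - 1)**2 - 1*40 = (-6)**2 - 40 = 36 - 40 = -4)
z**2 = (-4)**2 = 16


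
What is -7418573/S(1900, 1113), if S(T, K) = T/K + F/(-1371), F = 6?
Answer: -3773390389293/866074 ≈ -4.3569e+6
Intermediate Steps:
S(T, K) = -2/457 + T/K (S(T, K) = T/K + 6/(-1371) = T/K + 6*(-1/1371) = T/K - 2/457 = -2/457 + T/K)
-7418573/S(1900, 1113) = -7418573/(-2/457 + 1900/1113) = -7418573/866074/508641 = -7418573*508641/866074 = -3773390389293/866074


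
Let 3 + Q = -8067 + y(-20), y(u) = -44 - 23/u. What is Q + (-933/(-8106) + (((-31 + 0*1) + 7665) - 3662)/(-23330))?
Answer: -102283711329/12607532 ≈ -8112.9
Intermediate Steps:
y(u) = -44 - 23/u
Q = -162257/20 (Q = -3 + (-8067 + (-44 - 23/(-20))) = -3 + (-8067 + (-44 - 23*(-1/20))) = -3 + (-8067 + (-44 + 23/20)) = -3 + (-8067 - 857/20) = -3 - 162197/20 = -162257/20 ≈ -8112.9)
Q + (-933/(-8106) + (((-31 + 0*1) + 7665) - 3662)/(-23330)) = -162257/20 + (-933/(-8106) + (((-31 + 0*1) + 7665) - 3662)/(-23330)) = -162257/20 + (-933*(-1/8106) + (((-31 + 0) + 7665) - 3662)*(-1/23330)) = -162257/20 + (311/2702 + ((-31 + 7665) - 3662)*(-1/23330)) = -162257/20 + (311/2702 + (7634 - 3662)*(-1/23330)) = -162257/20 + (311/2702 + 3972*(-1/23330)) = -162257/20 + (311/2702 - 1986/11665) = -162257/20 - 1738357/31518830 = -102283711329/12607532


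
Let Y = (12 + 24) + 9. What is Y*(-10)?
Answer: -450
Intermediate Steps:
Y = 45 (Y = 36 + 9 = 45)
Y*(-10) = 45*(-10) = -450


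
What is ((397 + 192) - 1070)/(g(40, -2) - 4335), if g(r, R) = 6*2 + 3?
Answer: 481/4320 ≈ 0.11134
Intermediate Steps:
g(r, R) = 15 (g(r, R) = 12 + 3 = 15)
((397 + 192) - 1070)/(g(40, -2) - 4335) = ((397 + 192) - 1070)/(15 - 4335) = (589 - 1070)/(-4320) = -481*(-1/4320) = 481/4320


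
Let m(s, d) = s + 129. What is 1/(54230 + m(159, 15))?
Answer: 1/54518 ≈ 1.8343e-5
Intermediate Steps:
m(s, d) = 129 + s
1/(54230 + m(159, 15)) = 1/(54230 + (129 + 159)) = 1/(54230 + 288) = 1/54518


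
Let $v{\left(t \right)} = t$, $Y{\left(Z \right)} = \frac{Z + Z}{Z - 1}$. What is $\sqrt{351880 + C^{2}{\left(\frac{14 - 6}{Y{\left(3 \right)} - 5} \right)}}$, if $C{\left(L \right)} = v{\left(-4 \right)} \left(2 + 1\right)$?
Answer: $2 \sqrt{88006} \approx 593.32$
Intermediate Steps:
$Y{\left(Z \right)} = \frac{2 Z}{-1 + Z}$
$C{\left(L \right)} = -12$ ($C{\left(L \right)} = - 4 \left(2 + 1\right) = \left(-4\right) 3 = -12$)
$\sqrt{351880 + C^{2}{\left(\frac{14 - 6}{Y{\left(3 \right)} - 5} \right)}} = \sqrt{351880 + \left(-12\right)^{2}} = \sqrt{351880 + 144} = \sqrt{352024} = 2 \sqrt{88006}$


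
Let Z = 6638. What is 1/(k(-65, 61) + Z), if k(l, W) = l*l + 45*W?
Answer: 1/13608 ≈ 7.3486e-5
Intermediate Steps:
k(l, W) = l**2 + 45*W
1/(k(-65, 61) + Z) = 1/(((-65)**2 + 45*61) + 6638) = 1/((4225 + 2745) + 6638) = 1/(6970 + 6638) = 1/13608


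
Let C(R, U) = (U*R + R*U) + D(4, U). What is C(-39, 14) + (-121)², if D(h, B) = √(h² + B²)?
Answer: 13549 + 2*√53 ≈ 13564.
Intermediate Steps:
D(h, B) = √(B² + h²)
C(R, U) = √(16 + U²) + 2*R*U (C(R, U) = (U*R + R*U) + √(U² + 4²) = (R*U + R*U) + √(U² + 16) = 2*R*U + √(16 + U²) = √(16 + U²) + 2*R*U)
C(-39, 14) + (-121)² = (√(16 + 14²) + 2*(-39)*14) + (-121)² = (√(16 + 196) - 1092) + 14641 = (√212 - 1092) + 14641 = (2*√53 - 1092) + 14641 = (-1092 + 2*√53) + 14641 = 13549 + 2*√53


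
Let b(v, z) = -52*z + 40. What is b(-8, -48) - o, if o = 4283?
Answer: -1747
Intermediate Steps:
b(v, z) = 40 - 52*z
b(-8, -48) - o = (40 - 52*(-48)) - 1*4283 = (40 + 2496) - 4283 = 2536 - 4283 = -1747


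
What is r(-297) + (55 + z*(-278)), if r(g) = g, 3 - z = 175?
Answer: 47574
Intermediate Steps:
z = -172 (z = 3 - 1*175 = 3 - 175 = -172)
r(-297) + (55 + z*(-278)) = -297 + (55 - 172*(-278)) = -297 + (55 + 47816) = -297 + 47871 = 47574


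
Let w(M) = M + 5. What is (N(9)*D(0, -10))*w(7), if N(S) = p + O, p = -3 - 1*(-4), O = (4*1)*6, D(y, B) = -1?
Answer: -300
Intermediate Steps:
O = 24 (O = 4*6 = 24)
p = 1 (p = -3 + 4 = 1)
w(M) = 5 + M
N(S) = 25 (N(S) = 1 + 24 = 25)
(N(9)*D(0, -10))*w(7) = (25*(-1))*(5 + 7) = -25*12 = -300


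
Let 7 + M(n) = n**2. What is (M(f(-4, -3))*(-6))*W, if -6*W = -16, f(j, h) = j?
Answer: -144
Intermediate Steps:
M(n) = -7 + n**2
W = 8/3 (W = -1/6*(-16) = 8/3 ≈ 2.6667)
(M(f(-4, -3))*(-6))*W = ((-7 + (-4)**2)*(-6))*(8/3) = ((-7 + 16)*(-6))*(8/3) = (9*(-6))*(8/3) = -54*8/3 = -144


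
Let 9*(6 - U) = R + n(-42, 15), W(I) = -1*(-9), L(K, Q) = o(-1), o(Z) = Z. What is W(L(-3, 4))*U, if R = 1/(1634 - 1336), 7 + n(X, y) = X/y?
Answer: 95057/1490 ≈ 63.797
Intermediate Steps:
L(K, Q) = -1
n(X, y) = -7 + X/y
W(I) = 9
R = 1/298 ≈ 0.0033557
U = 95057/13410 (U = 6 - (1/298 + (-7 - 42/15))/9 = 6 - (1/298 + (-7 - 42*1/15))/9 = 6 - (1/298 + (-7 - 14/5))/9 = 6 - (1/298 - 49/5)/9 = 6 - 1/9*(-14597/1490) = 6 + 14597/13410 = 95057/13410 ≈ 7.0885)
W(L(-3, 4))*U = 9*(95057/13410) = 95057/1490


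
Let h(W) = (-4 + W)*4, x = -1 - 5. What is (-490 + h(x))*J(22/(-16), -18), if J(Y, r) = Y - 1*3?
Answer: 9275/4 ≈ 2318.8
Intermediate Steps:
J(Y, r) = -3 + Y (J(Y, r) = Y - 3 = -3 + Y)
x = -6
h(W) = -16 + 4*W
(-490 + h(x))*J(22/(-16), -18) = (-490 + (-16 + 4*(-6)))*(-3 + 22/(-16)) = (-490 + (-16 - 24))*(-3 + 22*(-1/16)) = (-490 - 40)*(-3 - 11/8) = -530*(-35/8) = 9275/4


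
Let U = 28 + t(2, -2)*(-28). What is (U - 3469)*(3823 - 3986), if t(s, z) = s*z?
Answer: 542627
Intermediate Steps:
U = 140 (U = 28 + (2*(-2))*(-28) = 28 - 4*(-28) = 28 + 112 = 140)
(U - 3469)*(3823 - 3986) = (140 - 3469)*(3823 - 3986) = -3329*(-163) = 542627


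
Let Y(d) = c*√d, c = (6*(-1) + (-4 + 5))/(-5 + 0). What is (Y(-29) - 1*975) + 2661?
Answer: 1686 + I*√29 ≈ 1686.0 + 5.3852*I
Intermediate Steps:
c = 1 (c = (-6 + 1)/(-5) = -5*(-⅕) = 1)
Y(d) = √d (Y(d) = 1*√d = √d)
(Y(-29) - 1*975) + 2661 = (√(-29) - 1*975) + 2661 = (I*√29 - 975) + 2661 = (-975 + I*√29) + 2661 = 1686 + I*√29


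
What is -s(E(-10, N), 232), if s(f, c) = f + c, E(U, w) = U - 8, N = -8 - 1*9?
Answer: -214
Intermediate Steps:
N = -17 (N = -8 - 9 = -17)
E(U, w) = -8 + U
s(f, c) = c + f
-s(E(-10, N), 232) = -(232 + (-8 - 10)) = -(232 - 18) = -1*214 = -214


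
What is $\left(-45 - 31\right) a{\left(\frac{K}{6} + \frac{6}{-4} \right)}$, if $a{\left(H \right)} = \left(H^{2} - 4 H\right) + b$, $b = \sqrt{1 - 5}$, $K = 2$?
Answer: $- \frac{4123}{9} - 152 i \approx -458.11 - 152.0 i$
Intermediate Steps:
$b = 2 i$ ($b = \sqrt{-4} = 2 i \approx 2.0 i$)
$a{\left(H \right)} = H^{2} - 4 H + 2 i$ ($a{\left(H \right)} = \left(H^{2} - 4 H\right) + 2 i = H^{2} - 4 H + 2 i$)
$\left(-45 - 31\right) a{\left(\frac{K}{6} + \frac{6}{-4} \right)} = \left(-45 - 31\right) \left(\left(\frac{2}{6} + \frac{6}{-4}\right)^{2} - 4 \left(\frac{2}{6} + \frac{6}{-4}\right) + 2 i\right) = - 76 \left(\left(2 \cdot \frac{1}{6} + 6 \left(- \frac{1}{4}\right)\right)^{2} - 4 \left(2 \cdot \frac{1}{6} + 6 \left(- \frac{1}{4}\right)\right) + 2 i\right) = - 76 \left(\left(\frac{1}{3} - \frac{3}{2}\right)^{2} - 4 \left(\frac{1}{3} - \frac{3}{2}\right) + 2 i\right) = - 76 \left(\left(- \frac{7}{6}\right)^{2} - - \frac{14}{3} + 2 i\right) = - 76 \left(\frac{49}{36} + \frac{14}{3} + 2 i\right) = - 76 \left(\frac{217}{36} + 2 i\right) = - \frac{4123}{9} - 152 i$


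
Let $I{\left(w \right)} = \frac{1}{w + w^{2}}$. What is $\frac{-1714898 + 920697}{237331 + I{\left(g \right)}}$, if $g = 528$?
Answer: $- \frac{221829869712}{66289396273} \approx -3.3464$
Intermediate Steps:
$\frac{-1714898 + 920697}{237331 + I{\left(g \right)}} = \frac{-1714898 + 920697}{237331 + \frac{1}{528 \left(1 + 528\right)}} = - \frac{794201}{237331 + \frac{1}{528 \cdot 529}} = - \frac{794201}{237331 + \frac{1}{528} \cdot \frac{1}{529}} = - \frac{794201}{237331 + \frac{1}{279312}} = - \frac{794201}{\frac{66289396273}{279312}} = \left(-794201\right) \frac{279312}{66289396273} = - \frac{221829869712}{66289396273}$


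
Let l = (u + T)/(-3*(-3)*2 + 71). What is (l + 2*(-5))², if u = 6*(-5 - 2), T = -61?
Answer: 986049/7921 ≈ 124.49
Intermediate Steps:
u = -42 (u = 6*(-7) = -42)
l = -103/89 (l = (-42 - 61)/(-3*(-3)*2 + 71) = -103/(9*2 + 71) = -103/(18 + 71) = -103/89 ≈ -1.1573)
(l + 2*(-5))² = (-103/89 + 2*(-5))² = (-103/89 - 10)² = (-993/89)² = 986049/7921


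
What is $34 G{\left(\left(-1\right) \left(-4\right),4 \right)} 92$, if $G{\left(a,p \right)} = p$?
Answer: $12512$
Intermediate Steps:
$34 G{\left(\left(-1\right) \left(-4\right),4 \right)} 92 = 34 \cdot 4 \cdot 92 = 136 \cdot 92 = 12512$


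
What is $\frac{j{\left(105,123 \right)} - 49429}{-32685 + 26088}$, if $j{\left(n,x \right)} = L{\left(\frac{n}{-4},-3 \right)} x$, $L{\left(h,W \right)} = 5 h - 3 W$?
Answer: $\frac{257863}{26388} \approx 9.772$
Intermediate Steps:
$L{\left(h,W \right)} = - 3 W + 5 h$
$j{\left(n,x \right)} = x \left(9 - \frac{5 n}{4}\right)$ ($j{\left(n,x \right)} = \left(\left(-3\right) \left(-3\right) + 5 \frac{n}{-4}\right) x = \left(9 + 5 n \left(- \frac{1}{4}\right)\right) x = \left(9 + 5 \left(- \frac{n}{4}\right)\right) x = \left(9 - \frac{5 n}{4}\right) x = x \left(9 - \frac{5 n}{4}\right)$)
$\frac{j{\left(105,123 \right)} - 49429}{-32685 + 26088} = \frac{\frac{1}{4} \cdot 123 \left(36 - 525\right) - 49429}{-32685 + 26088} = \frac{\frac{1}{4} \cdot 123 \left(36 - 525\right) - 49429}{-6597} = \left(\frac{1}{4} \cdot 123 \left(-489\right) - 49429\right) \left(- \frac{1}{6597}\right) = \left(- \frac{60147}{4} - 49429\right) \left(- \frac{1}{6597}\right) = \left(- \frac{257863}{4}\right) \left(- \frac{1}{6597}\right) = \frac{257863}{26388}$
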